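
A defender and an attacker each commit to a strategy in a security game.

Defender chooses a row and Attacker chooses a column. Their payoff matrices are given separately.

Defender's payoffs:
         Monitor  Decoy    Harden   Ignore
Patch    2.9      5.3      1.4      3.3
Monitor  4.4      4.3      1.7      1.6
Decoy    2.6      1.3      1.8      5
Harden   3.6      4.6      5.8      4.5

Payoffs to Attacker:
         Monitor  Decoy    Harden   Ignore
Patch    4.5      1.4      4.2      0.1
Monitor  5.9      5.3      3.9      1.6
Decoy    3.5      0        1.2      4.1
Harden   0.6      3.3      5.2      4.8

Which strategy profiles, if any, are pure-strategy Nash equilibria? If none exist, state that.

Pure-strategy Nash equilibria: (Monitor, Monitor); (Decoy, Ignore); (Harden, Harden)

For each player, find the best response to each opponent profile; mutual best responses are the pure NE.
Defender against Monitor: payoffs 2.9, 4.4, 2.6, 3.6 → best response Monitor.
Defender against Decoy: payoffs 5.3, 4.3, 1.3, 4.6 → best response Patch.
Defender against Harden: payoffs 1.4, 1.7, 1.8, 5.8 → best response Harden.
Defender against Ignore: payoffs 3.3, 1.6, 5, 4.5 → best response Decoy.
Attacker against Patch: payoffs 4.5, 1.4, 4.2, 0.1 → best response Monitor.
Attacker against Monitor: payoffs 5.9, 5.3, 3.9, 1.6 → best response Monitor.
Attacker against Decoy: payoffs 3.5, 0, 1.2, 4.1 → best response Ignore.
Attacker against Harden: payoffs 0.6, 3.3, 5.2, 4.8 → best response Harden.
Mutual best responses: (Monitor, Monitor); (Decoy, Ignore); (Harden, Harden).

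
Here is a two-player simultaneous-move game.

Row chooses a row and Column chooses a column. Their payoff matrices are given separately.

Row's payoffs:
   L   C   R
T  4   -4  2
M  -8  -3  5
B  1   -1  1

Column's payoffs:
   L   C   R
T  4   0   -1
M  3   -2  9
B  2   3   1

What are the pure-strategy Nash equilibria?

(T, L): Row gets 4, best alternative 1; Column gets 4, best alternative 0. No profitable deviation — NE.
(T, C): Row can switch to M (-4 → -3). Not NE.
(T, R): Row can switch to M (2 → 5). Not NE.
(M, L): Row can switch to T (-8 → 4). Not NE.
(M, C): Row can switch to B (-3 → -1). Not NE.
(M, R): Row gets 5, best alternative 2; Column gets 9, best alternative 3. No profitable deviation — NE.
(B, L): Row can switch to T (1 → 4). Not NE.
(B, C): Row gets -1, best alternative -3; Column gets 3, best alternative 2. No profitable deviation — NE.
(B, R): Row can switch to T (1 → 2). Not NE.

Pure-strategy Nash equilibria: (T, L) and (M, R) and (B, C)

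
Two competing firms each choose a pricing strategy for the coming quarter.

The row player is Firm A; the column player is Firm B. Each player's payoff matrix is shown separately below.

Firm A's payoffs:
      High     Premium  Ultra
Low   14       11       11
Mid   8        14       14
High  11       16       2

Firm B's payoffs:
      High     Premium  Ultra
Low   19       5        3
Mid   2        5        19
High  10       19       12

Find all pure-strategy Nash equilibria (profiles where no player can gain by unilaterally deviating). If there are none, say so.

(Low, High); (Mid, Ultra); (High, Premium)

For each strategy profile, look for a profitable unilateral deviation.
(Low, High): Firm A gets 14, best alternative 11; Firm B gets 19, best alternative 5. No profitable deviation — NE.
(Low, Premium): Firm A can switch to Mid (11 → 14). Not NE.
(Low, Ultra): Firm A can switch to Mid (11 → 14). Not NE.
(Mid, High): Firm A can switch to Low (8 → 14). Not NE.
(Mid, Premium): Firm A can switch to High (14 → 16). Not NE.
(Mid, Ultra): Firm A gets 14, best alternative 11; Firm B gets 19, best alternative 5. No profitable deviation — NE.
(High, High): Firm A can switch to Low (11 → 14). Not NE.
(High, Premium): Firm A gets 16, best alternative 14; Firm B gets 19, best alternative 12. No profitable deviation — NE.
(High, Ultra): Firm A can switch to Low (2 → 11). Not NE.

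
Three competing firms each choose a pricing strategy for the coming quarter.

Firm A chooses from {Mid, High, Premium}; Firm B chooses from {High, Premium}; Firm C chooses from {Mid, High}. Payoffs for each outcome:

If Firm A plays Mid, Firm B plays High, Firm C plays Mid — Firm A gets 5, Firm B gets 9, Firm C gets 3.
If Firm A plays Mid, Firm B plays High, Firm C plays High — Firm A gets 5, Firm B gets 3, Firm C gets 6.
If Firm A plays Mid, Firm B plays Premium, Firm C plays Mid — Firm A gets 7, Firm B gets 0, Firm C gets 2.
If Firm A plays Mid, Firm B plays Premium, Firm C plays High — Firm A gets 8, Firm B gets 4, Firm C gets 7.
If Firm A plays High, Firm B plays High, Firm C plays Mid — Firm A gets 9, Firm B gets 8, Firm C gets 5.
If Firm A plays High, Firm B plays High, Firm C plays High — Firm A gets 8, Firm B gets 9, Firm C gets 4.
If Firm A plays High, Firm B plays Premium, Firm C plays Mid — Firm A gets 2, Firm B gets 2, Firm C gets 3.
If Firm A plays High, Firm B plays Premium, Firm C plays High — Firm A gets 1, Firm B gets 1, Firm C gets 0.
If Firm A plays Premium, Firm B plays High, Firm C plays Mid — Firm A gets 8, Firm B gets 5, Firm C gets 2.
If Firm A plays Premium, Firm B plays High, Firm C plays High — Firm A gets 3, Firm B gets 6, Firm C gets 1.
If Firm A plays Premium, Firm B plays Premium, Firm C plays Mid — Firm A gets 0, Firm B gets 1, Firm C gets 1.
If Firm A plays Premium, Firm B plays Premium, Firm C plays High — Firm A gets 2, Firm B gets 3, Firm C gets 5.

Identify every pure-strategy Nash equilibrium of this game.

The pure Nash equilibria are (Mid, Premium, High) and (High, High, Mid).

For each player, find the best response to each opponent profile; mutual best responses are the pure NE.
Firm A against (High, Mid): payoffs 5, 9, 8 → best response High.
Firm A against (High, High): payoffs 5, 8, 3 → best response High.
Firm A against (Premium, Mid): payoffs 7, 2, 0 → best response Mid.
Firm A against (Premium, High): payoffs 8, 1, 2 → best response Mid.
Firm B against (Mid, Mid): payoffs 9, 0 → best response High.
Firm B against (Mid, High): payoffs 3, 4 → best response Premium.
Firm B against (High, Mid): payoffs 8, 2 → best response High.
Firm B against (High, High): payoffs 9, 1 → best response High.
Firm B against (Premium, Mid): payoffs 5, 1 → best response High.
Firm B against (Premium, High): payoffs 6, 3 → best response High.
Firm C against (Mid, High): payoffs 3, 6 → best response High.
Firm C against (Mid, Premium): payoffs 2, 7 → best response High.
Firm C against (High, High): payoffs 5, 4 → best response Mid.
Firm C against (High, Premium): payoffs 3, 0 → best response Mid.
Firm C against (Premium, High): payoffs 2, 1 → best response Mid.
Firm C against (Premium, Premium): payoffs 1, 5 → best response High.
Mutual best responses: (Mid, Premium, High); (High, High, Mid).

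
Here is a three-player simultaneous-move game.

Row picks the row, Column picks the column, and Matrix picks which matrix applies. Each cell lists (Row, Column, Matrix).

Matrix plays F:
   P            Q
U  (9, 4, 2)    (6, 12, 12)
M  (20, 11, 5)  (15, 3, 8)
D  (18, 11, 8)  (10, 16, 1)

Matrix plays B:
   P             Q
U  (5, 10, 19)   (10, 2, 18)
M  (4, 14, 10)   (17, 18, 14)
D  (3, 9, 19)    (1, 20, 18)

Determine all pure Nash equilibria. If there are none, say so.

(U, P, F): Row can switch to M (9 → 20). Not NE.
(U, P, B): Row gets 5, best alternative 4; Column gets 10, best alternative 2; Matrix gets 19, best alternative 2. No profitable deviation — NE.
(U, Q, F): Row can switch to M (6 → 15). Not NE.
(U, Q, B): Row can switch to M (10 → 17). Not NE.
(M, P, F): Matrix can switch to B (5 → 10). Not NE.
(M, P, B): Row can switch to U (4 → 5). Not NE.
(M, Q, F): Column can switch to P (3 → 11). Not NE.
(M, Q, B): Row gets 17, best alternative 10; Column gets 18, best alternative 14; Matrix gets 14, best alternative 8. No profitable deviation — NE.
(D, P, F): Row can switch to M (18 → 20). Not NE.
(D, P, B): Row can switch to U (3 → 5). Not NE.
(D, Q, F): Row can switch to M (10 → 15). Not NE.
(D, Q, B): Row can switch to U (1 → 10). Not NE.

Pure-strategy Nash equilibria: (U, P, B) and (M, Q, B)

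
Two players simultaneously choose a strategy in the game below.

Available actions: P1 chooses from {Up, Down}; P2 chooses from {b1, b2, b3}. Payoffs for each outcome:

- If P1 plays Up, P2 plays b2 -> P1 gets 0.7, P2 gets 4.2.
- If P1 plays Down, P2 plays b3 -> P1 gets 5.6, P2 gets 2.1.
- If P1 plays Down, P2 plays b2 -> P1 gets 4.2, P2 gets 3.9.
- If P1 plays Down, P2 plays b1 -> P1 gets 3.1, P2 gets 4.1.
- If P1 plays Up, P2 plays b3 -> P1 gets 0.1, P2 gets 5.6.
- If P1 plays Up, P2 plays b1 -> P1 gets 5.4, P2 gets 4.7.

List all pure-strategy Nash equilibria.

Mark each player's best response to every combination of opponents' strategies; a profile where every player is best-responding is a pure Nash equilibrium.
P1 against b1: payoffs 5.4, 3.1 → best response Up.
P1 against b2: payoffs 0.7, 4.2 → best response Down.
P1 against b3: payoffs 0.1, 5.6 → best response Down.
P2 against Up: payoffs 4.7, 4.2, 5.6 → best response b3.
P2 against Down: payoffs 4.1, 3.9, 2.1 → best response b1.
No profile is a mutual best response for all players.

none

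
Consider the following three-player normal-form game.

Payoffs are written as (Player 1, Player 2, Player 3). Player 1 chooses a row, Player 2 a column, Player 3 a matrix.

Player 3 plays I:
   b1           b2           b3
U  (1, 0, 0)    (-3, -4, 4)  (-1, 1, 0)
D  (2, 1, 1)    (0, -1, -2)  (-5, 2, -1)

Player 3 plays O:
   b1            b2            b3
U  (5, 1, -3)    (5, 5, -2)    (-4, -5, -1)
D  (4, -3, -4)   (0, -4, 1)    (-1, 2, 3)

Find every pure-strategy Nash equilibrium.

Pure-strategy Nash equilibria: (U, b3, I); (D, b3, O)

(U, b1, I): Player 1 can switch to D (1 → 2). Not NE.
(U, b1, O): Player 2 can switch to b2 (1 → 5). Not NE.
(U, b2, I): Player 1 can switch to D (-3 → 0). Not NE.
(U, b2, O): Player 3 can switch to I (-2 → 4). Not NE.
(U, b3, I): Player 1 gets -1, best alternative -5; Player 2 gets 1, best alternative 0; Player 3 gets 0, best alternative -1. No profitable deviation — NE.
(U, b3, O): Player 1 can switch to D (-4 → -1). Not NE.
(D, b1, I): Player 2 can switch to b3 (1 → 2). Not NE.
(D, b1, O): Player 1 can switch to U (4 → 5). Not NE.
(D, b2, I): Player 2 can switch to b1 (-1 → 1). Not NE.
(D, b2, O): Player 1 can switch to U (0 → 5). Not NE.
(D, b3, I): Player 1 can switch to U (-5 → -1). Not NE.
(D, b3, O): Player 1 gets -1, best alternative -4; Player 2 gets 2, best alternative -3; Player 3 gets 3, best alternative -1. No profitable deviation — NE.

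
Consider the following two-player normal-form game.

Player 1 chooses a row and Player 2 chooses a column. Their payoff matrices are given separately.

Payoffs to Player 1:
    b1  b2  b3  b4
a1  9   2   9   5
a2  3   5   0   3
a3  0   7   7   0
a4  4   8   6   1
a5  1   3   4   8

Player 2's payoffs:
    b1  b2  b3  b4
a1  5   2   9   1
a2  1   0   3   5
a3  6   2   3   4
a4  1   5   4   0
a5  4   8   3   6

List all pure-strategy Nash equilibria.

The pure Nash equilibria are (a1, b3); (a4, b2).

(a1, b1): Player 2 can switch to b3 (5 → 9). Not NE.
(a1, b2): Player 1 can switch to a2 (2 → 5). Not NE.
(a1, b3): Player 1 gets 9, best alternative 7; Player 2 gets 9, best alternative 5. No profitable deviation — NE.
(a1, b4): Player 1 can switch to a5 (5 → 8). Not NE.
(a2, b1): Player 1 can switch to a1 (3 → 9). Not NE.
(a2, b2): Player 1 can switch to a3 (5 → 7). Not NE.
(a2, b3): Player 1 can switch to a1 (0 → 9). Not NE.
(a4, b2): Player 1 gets 8, best alternative 7; Player 2 gets 5, best alternative 4. No profitable deviation — NE.
(The remaining 12 profiles each have a profitable deviation by the same check.)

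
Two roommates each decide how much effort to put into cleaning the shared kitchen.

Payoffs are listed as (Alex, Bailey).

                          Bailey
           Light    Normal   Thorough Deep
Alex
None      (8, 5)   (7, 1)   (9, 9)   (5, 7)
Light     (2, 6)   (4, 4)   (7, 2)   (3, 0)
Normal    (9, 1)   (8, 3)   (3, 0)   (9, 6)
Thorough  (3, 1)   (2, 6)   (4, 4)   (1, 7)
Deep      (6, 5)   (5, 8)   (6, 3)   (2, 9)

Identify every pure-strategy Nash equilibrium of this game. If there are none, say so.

For each strategy profile, look for a profitable unilateral deviation.
(None, Light): Alex can switch to Normal (8 → 9). Not NE.
(None, Normal): Alex can switch to Normal (7 → 8). Not NE.
(None, Thorough): Alex gets 9, best alternative 7; Bailey gets 9, best alternative 7. No profitable deviation — NE.
(None, Deep): Alex can switch to Normal (5 → 9). Not NE.
(Light, Light): Alex can switch to None (2 → 8). Not NE.
(Light, Normal): Alex can switch to None (4 → 7). Not NE.
(Light, Thorough): Alex can switch to None (7 → 9). Not NE.
(Light, Deep): Alex can switch to None (3 → 5). Not NE.
(Normal, Light): Bailey can switch to Normal (1 → 3). Not NE.
(Normal, Deep): Alex gets 9, best alternative 5; Bailey gets 6, best alternative 3. No profitable deviation — NE.
(The remaining 10 profiles each have a profitable deviation by the same check.)

The pure Nash equilibria are (None, Thorough) and (Normal, Deep).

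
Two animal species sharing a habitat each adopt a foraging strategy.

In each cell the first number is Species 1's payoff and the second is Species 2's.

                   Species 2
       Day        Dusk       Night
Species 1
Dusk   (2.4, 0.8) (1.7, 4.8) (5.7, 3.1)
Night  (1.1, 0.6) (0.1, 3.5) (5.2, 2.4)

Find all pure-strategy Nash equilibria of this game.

The unique pure-strategy Nash equilibrium is (Dusk, Dusk).

Species 1 against Day: payoffs 2.4, 1.1 → best response Dusk.
Species 1 against Dusk: payoffs 1.7, 0.1 → best response Dusk.
Species 1 against Night: payoffs 5.7, 5.2 → best response Dusk.
Species 2 against Dusk: payoffs 0.8, 4.8, 3.1 → best response Dusk.
Species 2 against Night: payoffs 0.6, 3.5, 2.4 → best response Dusk.
Mutual best responses: (Dusk, Dusk).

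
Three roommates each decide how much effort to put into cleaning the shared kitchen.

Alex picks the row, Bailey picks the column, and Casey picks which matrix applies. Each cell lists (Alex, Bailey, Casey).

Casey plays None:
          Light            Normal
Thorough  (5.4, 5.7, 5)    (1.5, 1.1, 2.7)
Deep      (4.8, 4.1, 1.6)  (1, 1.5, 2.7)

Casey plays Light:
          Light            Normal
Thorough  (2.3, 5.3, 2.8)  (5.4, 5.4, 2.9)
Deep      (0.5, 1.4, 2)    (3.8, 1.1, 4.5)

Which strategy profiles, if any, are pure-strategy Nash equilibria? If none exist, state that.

(Thorough, Light, None); (Thorough, Normal, Light)

(Thorough, Light, None): Alex gets 5.4, best alternative 4.8; Bailey gets 5.7, best alternative 1.1; Casey gets 5, best alternative 2.8. No profitable deviation — NE.
(Thorough, Light, Light): Bailey can switch to Normal (5.3 → 5.4). Not NE.
(Thorough, Normal, None): Bailey can switch to Light (1.1 → 5.7). Not NE.
(Thorough, Normal, Light): Alex gets 5.4, best alternative 3.8; Bailey gets 5.4, best alternative 5.3; Casey gets 2.9, best alternative 2.7. No profitable deviation — NE.
(Deep, Light, None): Alex can switch to Thorough (4.8 → 5.4). Not NE.
(Deep, Light, Light): Alex can switch to Thorough (0.5 → 2.3). Not NE.
(Deep, Normal, None): Alex can switch to Thorough (1 → 1.5). Not NE.
(Deep, Normal, Light): Alex can switch to Thorough (3.8 → 5.4). Not NE.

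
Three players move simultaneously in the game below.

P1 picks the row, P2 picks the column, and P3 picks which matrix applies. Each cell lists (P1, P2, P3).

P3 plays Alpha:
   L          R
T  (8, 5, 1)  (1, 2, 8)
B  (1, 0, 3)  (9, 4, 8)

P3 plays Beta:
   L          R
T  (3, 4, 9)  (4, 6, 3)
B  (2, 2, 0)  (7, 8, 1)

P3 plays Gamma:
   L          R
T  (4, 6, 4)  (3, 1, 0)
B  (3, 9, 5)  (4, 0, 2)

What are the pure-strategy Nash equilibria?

The unique pure-strategy Nash equilibrium is (B, R, Alpha).

Check each profile: it is a Nash equilibrium iff no player can strictly gain by switching unilaterally.
(T, L, Alpha): P3 can switch to Beta (1 → 9). Not NE.
(T, L, Beta): P2 can switch to R (4 → 6). Not NE.
(T, L, Gamma): P3 can switch to Beta (4 → 9). Not NE.
(T, R, Alpha): P1 can switch to B (1 → 9). Not NE.
(T, R, Beta): P1 can switch to B (4 → 7). Not NE.
(T, R, Gamma): P1 can switch to B (3 → 4). Not NE.
(B, R, Alpha): P1 gets 9, best alternative 1; P2 gets 4, best alternative 0; P3 gets 8, best alternative 2. No profitable deviation — NE.
(The remaining 5 profiles each have a profitable deviation by the same check.)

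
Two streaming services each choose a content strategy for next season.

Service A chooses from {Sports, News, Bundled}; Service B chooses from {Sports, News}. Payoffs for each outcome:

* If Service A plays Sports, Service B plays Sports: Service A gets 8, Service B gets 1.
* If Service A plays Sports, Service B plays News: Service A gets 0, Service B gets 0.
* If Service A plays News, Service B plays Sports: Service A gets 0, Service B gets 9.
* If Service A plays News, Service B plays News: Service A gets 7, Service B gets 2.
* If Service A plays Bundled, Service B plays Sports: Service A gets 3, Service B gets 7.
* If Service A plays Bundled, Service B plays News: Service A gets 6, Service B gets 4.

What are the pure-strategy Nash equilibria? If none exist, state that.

For each player, find the best response to each opponent profile; mutual best responses are the pure NE.
Service A against Sports: payoffs 8, 0, 3 → best response Sports.
Service A against News: payoffs 0, 7, 6 → best response News.
Service B against Sports: payoffs 1, 0 → best response Sports.
Service B against News: payoffs 9, 2 → best response Sports.
Service B against Bundled: payoffs 7, 4 → best response Sports.
Mutual best responses: (Sports, Sports).

The unique pure-strategy Nash equilibrium is (Sports, Sports).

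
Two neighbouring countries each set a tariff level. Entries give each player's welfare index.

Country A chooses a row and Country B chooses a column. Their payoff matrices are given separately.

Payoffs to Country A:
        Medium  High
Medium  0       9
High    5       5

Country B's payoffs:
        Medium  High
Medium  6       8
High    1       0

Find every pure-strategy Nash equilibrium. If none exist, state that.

(Medium, High) and (High, Medium)

(Medium, Medium): Country A can switch to High (0 → 5). Not NE.
(Medium, High): Country A gets 9, best alternative 5; Country B gets 8, best alternative 6. No profitable deviation — NE.
(High, Medium): Country A gets 5, best alternative 0; Country B gets 1, best alternative 0. No profitable deviation — NE.
(High, High): Country A can switch to Medium (5 → 9). Not NE.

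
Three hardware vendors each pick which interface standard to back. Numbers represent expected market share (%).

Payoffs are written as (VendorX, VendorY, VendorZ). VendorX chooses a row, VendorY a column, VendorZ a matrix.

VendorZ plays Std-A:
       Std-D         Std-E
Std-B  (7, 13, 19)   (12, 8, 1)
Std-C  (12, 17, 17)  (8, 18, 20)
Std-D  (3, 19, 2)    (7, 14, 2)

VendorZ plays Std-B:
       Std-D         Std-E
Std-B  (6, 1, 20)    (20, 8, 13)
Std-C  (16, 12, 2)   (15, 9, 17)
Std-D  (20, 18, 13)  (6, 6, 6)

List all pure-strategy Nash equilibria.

Pure-strategy Nash equilibria: (Std-B, Std-E, Std-B); (Std-D, Std-D, Std-B)

VendorX against (Std-D, Std-A): payoffs 7, 12, 3 → best response Std-C.
VendorX against (Std-D, Std-B): payoffs 6, 16, 20 → best response Std-D.
VendorX against (Std-E, Std-A): payoffs 12, 8, 7 → best response Std-B.
VendorX against (Std-E, Std-B): payoffs 20, 15, 6 → best response Std-B.
VendorY against (Std-B, Std-A): payoffs 13, 8 → best response Std-D.
VendorY against (Std-B, Std-B): payoffs 1, 8 → best response Std-E.
VendorY against (Std-C, Std-A): payoffs 17, 18 → best response Std-E.
VendorY against (Std-C, Std-B): payoffs 12, 9 → best response Std-D.
VendorY against (Std-D, Std-A): payoffs 19, 14 → best response Std-D.
VendorY against (Std-D, Std-B): payoffs 18, 6 → best response Std-D.
VendorZ against (Std-B, Std-D): payoffs 19, 20 → best response Std-B.
VendorZ against (Std-B, Std-E): payoffs 1, 13 → best response Std-B.
VendorZ against (Std-C, Std-D): payoffs 17, 2 → best response Std-A.
VendorZ against (Std-C, Std-E): payoffs 20, 17 → best response Std-A.
VendorZ against (Std-D, Std-D): payoffs 2, 13 → best response Std-B.
VendorZ against (Std-D, Std-E): payoffs 2, 6 → best response Std-B.
Mutual best responses: (Std-B, Std-E, Std-B); (Std-D, Std-D, Std-B).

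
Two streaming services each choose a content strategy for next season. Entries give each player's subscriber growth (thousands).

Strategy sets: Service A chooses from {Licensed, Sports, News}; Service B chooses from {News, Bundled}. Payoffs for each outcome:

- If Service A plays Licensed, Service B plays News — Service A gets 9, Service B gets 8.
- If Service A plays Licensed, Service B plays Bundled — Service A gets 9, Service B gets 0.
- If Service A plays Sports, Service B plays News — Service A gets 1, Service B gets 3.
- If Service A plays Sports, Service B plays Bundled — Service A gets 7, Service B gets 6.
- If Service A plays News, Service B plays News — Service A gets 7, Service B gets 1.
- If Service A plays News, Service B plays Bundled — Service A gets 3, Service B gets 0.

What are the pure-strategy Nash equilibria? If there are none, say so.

The unique pure-strategy Nash equilibrium is (Licensed, News).

Service A against News: payoffs 9, 1, 7 → best response Licensed.
Service A against Bundled: payoffs 9, 7, 3 → best response Licensed.
Service B against Licensed: payoffs 8, 0 → best response News.
Service B against Sports: payoffs 3, 6 → best response Bundled.
Service B against News: payoffs 1, 0 → best response News.
Mutual best responses: (Licensed, News).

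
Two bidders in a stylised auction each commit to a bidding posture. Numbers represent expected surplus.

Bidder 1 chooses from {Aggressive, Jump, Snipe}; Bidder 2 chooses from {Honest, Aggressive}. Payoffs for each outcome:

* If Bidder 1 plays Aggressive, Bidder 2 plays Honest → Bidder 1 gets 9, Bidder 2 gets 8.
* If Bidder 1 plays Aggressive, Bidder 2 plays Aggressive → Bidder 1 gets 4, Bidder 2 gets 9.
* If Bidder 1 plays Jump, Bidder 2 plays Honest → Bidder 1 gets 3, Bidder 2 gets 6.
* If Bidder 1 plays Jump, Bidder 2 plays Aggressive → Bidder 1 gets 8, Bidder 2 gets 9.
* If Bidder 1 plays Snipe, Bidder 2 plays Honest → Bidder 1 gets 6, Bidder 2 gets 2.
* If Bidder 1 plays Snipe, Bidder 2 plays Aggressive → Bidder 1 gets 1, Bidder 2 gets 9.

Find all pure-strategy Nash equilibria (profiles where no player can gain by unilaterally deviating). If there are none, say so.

Bidder 1 against Honest: payoffs 9, 3, 6 → best response Aggressive.
Bidder 1 against Aggressive: payoffs 4, 8, 1 → best response Jump.
Bidder 2 against Aggressive: payoffs 8, 9 → best response Aggressive.
Bidder 2 against Jump: payoffs 6, 9 → best response Aggressive.
Bidder 2 against Snipe: payoffs 2, 9 → best response Aggressive.
Mutual best responses: (Jump, Aggressive).

The unique pure-strategy Nash equilibrium is (Jump, Aggressive).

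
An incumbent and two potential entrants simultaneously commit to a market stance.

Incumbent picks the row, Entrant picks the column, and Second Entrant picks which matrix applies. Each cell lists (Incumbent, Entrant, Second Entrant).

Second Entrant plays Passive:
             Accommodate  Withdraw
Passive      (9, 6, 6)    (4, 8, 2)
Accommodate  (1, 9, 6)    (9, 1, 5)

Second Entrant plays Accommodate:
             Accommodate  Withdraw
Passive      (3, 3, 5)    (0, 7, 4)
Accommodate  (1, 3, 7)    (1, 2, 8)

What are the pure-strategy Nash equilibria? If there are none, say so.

Incumbent against (Accommodate, Passive): payoffs 9, 1 → best response Passive.
Incumbent against (Accommodate, Accommodate): payoffs 3, 1 → best response Passive.
Incumbent against (Withdraw, Passive): payoffs 4, 9 → best response Accommodate.
Incumbent against (Withdraw, Accommodate): payoffs 0, 1 → best response Accommodate.
Entrant against (Passive, Passive): payoffs 6, 8 → best response Withdraw.
Entrant against (Passive, Accommodate): payoffs 3, 7 → best response Withdraw.
Entrant against (Accommodate, Passive): payoffs 9, 1 → best response Accommodate.
Entrant against (Accommodate, Accommodate): payoffs 3, 2 → best response Accommodate.
Second Entrant against (Passive, Accommodate): payoffs 6, 5 → best response Passive.
Second Entrant against (Passive, Withdraw): payoffs 2, 4 → best response Accommodate.
Second Entrant against (Accommodate, Accommodate): payoffs 6, 7 → best response Accommodate.
Second Entrant against (Accommodate, Withdraw): payoffs 5, 8 → best response Accommodate.
No profile is a mutual best response for all players.

There is no pure-strategy Nash equilibrium.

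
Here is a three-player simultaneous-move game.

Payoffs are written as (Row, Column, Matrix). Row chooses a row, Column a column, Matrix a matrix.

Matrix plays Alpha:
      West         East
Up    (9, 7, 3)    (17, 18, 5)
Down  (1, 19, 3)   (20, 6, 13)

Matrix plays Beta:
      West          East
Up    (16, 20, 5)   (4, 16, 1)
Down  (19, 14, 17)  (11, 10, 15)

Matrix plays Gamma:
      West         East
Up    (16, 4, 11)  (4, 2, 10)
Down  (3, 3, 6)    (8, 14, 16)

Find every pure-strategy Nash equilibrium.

Pure-strategy Nash equilibria: (Up, West, Gamma), (Down, West, Beta), (Down, East, Gamma)

Check each profile: it is a Nash equilibrium iff no player can strictly gain by switching unilaterally.
(Up, West, Alpha): Column can switch to East (7 → 18). Not NE.
(Up, West, Beta): Row can switch to Down (16 → 19). Not NE.
(Up, West, Gamma): Row gets 16, best alternative 3; Column gets 4, best alternative 2; Matrix gets 11, best alternative 5. No profitable deviation — NE.
(Up, East, Alpha): Row can switch to Down (17 → 20). Not NE.
(Up, East, Beta): Row can switch to Down (4 → 11). Not NE.
(Up, East, Gamma): Row can switch to Down (4 → 8). Not NE.
(Down, West, Alpha): Row can switch to Up (1 → 9). Not NE.
(Down, West, Beta): Row gets 19, best alternative 16; Column gets 14, best alternative 10; Matrix gets 17, best alternative 6. No profitable deviation — NE.
(Down, West, Gamma): Row can switch to Up (3 → 16). Not NE.
(Down, East, Alpha): Column can switch to West (6 → 19). Not NE.
(Down, East, Gamma): Row gets 8, best alternative 4; Column gets 14, best alternative 3; Matrix gets 16, best alternative 15. No profitable deviation — NE.
(The remaining 1 profile has a profitable deviation by the same check.)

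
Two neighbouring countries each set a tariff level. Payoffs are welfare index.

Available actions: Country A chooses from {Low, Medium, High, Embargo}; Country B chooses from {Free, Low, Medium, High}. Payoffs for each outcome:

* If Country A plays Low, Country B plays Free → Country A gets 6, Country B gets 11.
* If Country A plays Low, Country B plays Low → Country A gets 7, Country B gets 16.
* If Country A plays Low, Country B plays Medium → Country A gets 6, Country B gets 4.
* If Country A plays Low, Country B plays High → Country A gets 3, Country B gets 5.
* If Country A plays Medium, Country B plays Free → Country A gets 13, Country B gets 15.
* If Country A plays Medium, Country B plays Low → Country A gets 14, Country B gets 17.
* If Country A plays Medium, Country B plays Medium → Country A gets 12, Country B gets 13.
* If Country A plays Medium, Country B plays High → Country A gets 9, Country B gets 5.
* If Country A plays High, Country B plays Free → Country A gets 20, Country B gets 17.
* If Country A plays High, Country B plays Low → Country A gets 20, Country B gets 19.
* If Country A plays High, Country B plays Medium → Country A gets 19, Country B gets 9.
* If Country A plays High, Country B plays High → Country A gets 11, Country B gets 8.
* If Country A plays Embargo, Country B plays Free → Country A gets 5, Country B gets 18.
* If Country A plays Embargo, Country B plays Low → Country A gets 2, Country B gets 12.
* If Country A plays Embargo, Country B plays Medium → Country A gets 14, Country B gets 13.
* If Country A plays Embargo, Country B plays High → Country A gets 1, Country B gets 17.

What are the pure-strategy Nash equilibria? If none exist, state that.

Check each profile: it is a Nash equilibrium iff no player can strictly gain by switching unilaterally.
(Low, Free): Country A can switch to Medium (6 → 13). Not NE.
(Low, Low): Country A can switch to Medium (7 → 14). Not NE.
(Low, Medium): Country A can switch to Medium (6 → 12). Not NE.
(Low, High): Country A can switch to Medium (3 → 9). Not NE.
(Medium, Free): Country A can switch to High (13 → 20). Not NE.
(Medium, Low): Country A can switch to High (14 → 20). Not NE.
(Medium, Medium): Country A can switch to High (12 → 19). Not NE.
(Medium, High): Country A can switch to High (9 → 11). Not NE.
(High, Low): Country A gets 20, best alternative 14; Country B gets 19, best alternative 17. No profitable deviation — NE.
(The remaining 7 profiles each have a profitable deviation by the same check.)

The unique pure-strategy Nash equilibrium is (High, Low).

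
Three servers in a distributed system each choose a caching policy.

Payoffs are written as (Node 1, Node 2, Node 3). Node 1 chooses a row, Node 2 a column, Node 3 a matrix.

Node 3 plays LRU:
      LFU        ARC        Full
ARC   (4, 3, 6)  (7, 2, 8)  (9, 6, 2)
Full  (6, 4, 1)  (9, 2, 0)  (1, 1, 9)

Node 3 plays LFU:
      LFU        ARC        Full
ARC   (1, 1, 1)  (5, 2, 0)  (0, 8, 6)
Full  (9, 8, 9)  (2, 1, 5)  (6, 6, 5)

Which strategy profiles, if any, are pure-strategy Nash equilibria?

(ARC, LFU, LRU): Node 1 can switch to Full (4 → 6). Not NE.
(ARC, LFU, LFU): Node 1 can switch to Full (1 → 9). Not NE.
(ARC, ARC, LRU): Node 1 can switch to Full (7 → 9). Not NE.
(ARC, ARC, LFU): Node 2 can switch to Full (2 → 8). Not NE.
(ARC, Full, LRU): Node 3 can switch to LFU (2 → 6). Not NE.
(ARC, Full, LFU): Node 1 can switch to Full (0 → 6). Not NE.
(Full, LFU, LFU): Node 1 gets 9, best alternative 1; Node 2 gets 8, best alternative 6; Node 3 gets 9, best alternative 1. No profitable deviation — NE.
(The remaining 5 profiles each have a profitable deviation by the same check.)

(Full, LFU, LFU)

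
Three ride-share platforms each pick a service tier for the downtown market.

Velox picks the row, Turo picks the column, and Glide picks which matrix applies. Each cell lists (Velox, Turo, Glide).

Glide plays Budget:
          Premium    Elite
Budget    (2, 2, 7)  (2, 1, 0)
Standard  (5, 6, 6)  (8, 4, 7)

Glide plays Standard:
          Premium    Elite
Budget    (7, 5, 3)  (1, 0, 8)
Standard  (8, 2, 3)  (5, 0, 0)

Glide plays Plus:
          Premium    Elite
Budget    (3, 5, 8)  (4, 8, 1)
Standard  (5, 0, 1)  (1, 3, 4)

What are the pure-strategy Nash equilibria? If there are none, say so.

The unique pure-strategy Nash equilibrium is (Standard, Premium, Budget).

(Budget, Premium, Budget): Velox can switch to Standard (2 → 5). Not NE.
(Budget, Premium, Standard): Velox can switch to Standard (7 → 8). Not NE.
(Budget, Premium, Plus): Velox can switch to Standard (3 → 5). Not NE.
(Budget, Elite, Budget): Velox can switch to Standard (2 → 8). Not NE.
(Budget, Elite, Standard): Velox can switch to Standard (1 → 5). Not NE.
(Budget, Elite, Plus): Glide can switch to Standard (1 → 8). Not NE.
(Standard, Premium, Budget): Velox gets 5, best alternative 2; Turo gets 6, best alternative 4; Glide gets 6, best alternative 3. No profitable deviation — NE.
(The remaining 5 profiles each have a profitable deviation by the same check.)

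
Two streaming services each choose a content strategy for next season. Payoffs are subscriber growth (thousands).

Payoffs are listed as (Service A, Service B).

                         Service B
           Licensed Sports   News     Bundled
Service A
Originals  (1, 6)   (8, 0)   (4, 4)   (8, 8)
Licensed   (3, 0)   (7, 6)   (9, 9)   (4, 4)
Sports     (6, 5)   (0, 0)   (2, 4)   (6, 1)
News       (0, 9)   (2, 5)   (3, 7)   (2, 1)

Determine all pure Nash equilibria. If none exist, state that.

(Originals, Licensed): Service A can switch to Licensed (1 → 3). Not NE.
(Originals, Sports): Service B can switch to Licensed (0 → 6). Not NE.
(Originals, News): Service A can switch to Licensed (4 → 9). Not NE.
(Originals, Bundled): Service A gets 8, best alternative 6; Service B gets 8, best alternative 6. No profitable deviation — NE.
(Licensed, Licensed): Service A can switch to Sports (3 → 6). Not NE.
(Licensed, Sports): Service A can switch to Originals (7 → 8). Not NE.
(Licensed, News): Service A gets 9, best alternative 4; Service B gets 9, best alternative 6. No profitable deviation — NE.
(Licensed, Bundled): Service A can switch to Originals (4 → 8). Not NE.
(Sports, Licensed): Service A gets 6, best alternative 3; Service B gets 5, best alternative 4. No profitable deviation — NE.
(The remaining 7 profiles each have a profitable deviation by the same check.)

(Originals, Bundled) and (Licensed, News) and (Sports, Licensed)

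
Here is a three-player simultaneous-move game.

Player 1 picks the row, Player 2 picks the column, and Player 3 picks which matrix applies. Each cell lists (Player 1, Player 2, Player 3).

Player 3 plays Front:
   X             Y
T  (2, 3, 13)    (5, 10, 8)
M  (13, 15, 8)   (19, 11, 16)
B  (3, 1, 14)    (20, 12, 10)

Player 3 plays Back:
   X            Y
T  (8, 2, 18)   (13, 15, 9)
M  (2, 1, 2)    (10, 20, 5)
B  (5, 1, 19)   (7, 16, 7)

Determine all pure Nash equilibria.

(T, Y, Back) and (M, X, Front) and (B, Y, Front)

Player 1 against (X, Front): payoffs 2, 13, 3 → best response M.
Player 1 against (X, Back): payoffs 8, 2, 5 → best response T.
Player 1 against (Y, Front): payoffs 5, 19, 20 → best response B.
Player 1 against (Y, Back): payoffs 13, 10, 7 → best response T.
Player 2 against (T, Front): payoffs 3, 10 → best response Y.
Player 2 against (T, Back): payoffs 2, 15 → best response Y.
Player 2 against (M, Front): payoffs 15, 11 → best response X.
Player 2 against (M, Back): payoffs 1, 20 → best response Y.
Player 2 against (B, Front): payoffs 1, 12 → best response Y.
Player 2 against (B, Back): payoffs 1, 16 → best response Y.
Player 3 against (T, X): payoffs 13, 18 → best response Back.
Player 3 against (T, Y): payoffs 8, 9 → best response Back.
Player 3 against (M, X): payoffs 8, 2 → best response Front.
Player 3 against (M, Y): payoffs 16, 5 → best response Front.
Player 3 against (B, X): payoffs 14, 19 → best response Back.
Player 3 against (B, Y): payoffs 10, 7 → best response Front.
Mutual best responses: (T, Y, Back); (M, X, Front); (B, Y, Front).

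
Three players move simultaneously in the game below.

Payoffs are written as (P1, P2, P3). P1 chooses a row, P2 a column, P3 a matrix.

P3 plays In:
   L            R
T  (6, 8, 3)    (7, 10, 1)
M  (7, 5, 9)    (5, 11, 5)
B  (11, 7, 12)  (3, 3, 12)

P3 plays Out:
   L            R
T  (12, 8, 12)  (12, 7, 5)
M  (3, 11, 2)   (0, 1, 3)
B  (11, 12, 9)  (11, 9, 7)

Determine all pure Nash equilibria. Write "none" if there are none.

(T, L, Out), (B, L, In)

P1 against (L, In): payoffs 6, 7, 11 → best response B.
P1 against (L, Out): payoffs 12, 3, 11 → best response T.
P1 against (R, In): payoffs 7, 5, 3 → best response T.
P1 against (R, Out): payoffs 12, 0, 11 → best response T.
P2 against (T, In): payoffs 8, 10 → best response R.
P2 against (T, Out): payoffs 8, 7 → best response L.
P2 against (M, In): payoffs 5, 11 → best response R.
P2 against (M, Out): payoffs 11, 1 → best response L.
P2 against (B, In): payoffs 7, 3 → best response L.
P2 against (B, Out): payoffs 12, 9 → best response L.
P3 against (T, L): payoffs 3, 12 → best response Out.
P3 against (T, R): payoffs 1, 5 → best response Out.
P3 against (M, L): payoffs 9, 2 → best response In.
P3 against (M, R): payoffs 5, 3 → best response In.
P3 against (B, L): payoffs 12, 9 → best response In.
P3 against (B, R): payoffs 12, 7 → best response In.
Mutual best responses: (T, L, Out); (B, L, In).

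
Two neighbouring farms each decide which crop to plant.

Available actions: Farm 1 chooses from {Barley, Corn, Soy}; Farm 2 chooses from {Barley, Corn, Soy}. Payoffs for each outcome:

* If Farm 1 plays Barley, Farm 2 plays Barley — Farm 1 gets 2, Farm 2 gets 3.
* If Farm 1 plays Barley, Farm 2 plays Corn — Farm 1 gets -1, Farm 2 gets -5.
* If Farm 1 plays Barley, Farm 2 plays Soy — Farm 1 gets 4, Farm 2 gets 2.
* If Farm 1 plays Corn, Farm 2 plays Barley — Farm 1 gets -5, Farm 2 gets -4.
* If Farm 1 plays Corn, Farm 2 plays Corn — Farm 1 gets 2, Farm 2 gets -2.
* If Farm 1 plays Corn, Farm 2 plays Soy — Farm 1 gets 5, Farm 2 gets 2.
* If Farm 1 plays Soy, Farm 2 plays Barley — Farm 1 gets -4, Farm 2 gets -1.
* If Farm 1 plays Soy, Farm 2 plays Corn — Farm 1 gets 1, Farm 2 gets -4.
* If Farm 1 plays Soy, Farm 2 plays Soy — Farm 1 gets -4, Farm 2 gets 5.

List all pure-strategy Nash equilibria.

Pure-strategy Nash equilibria: (Barley, Barley); (Corn, Soy)

Farm 1 against Barley: payoffs 2, -5, -4 → best response Barley.
Farm 1 against Corn: payoffs -1, 2, 1 → best response Corn.
Farm 1 against Soy: payoffs 4, 5, -4 → best response Corn.
Farm 2 against Barley: payoffs 3, -5, 2 → best response Barley.
Farm 2 against Corn: payoffs -4, -2, 2 → best response Soy.
Farm 2 against Soy: payoffs -1, -4, 5 → best response Soy.
Mutual best responses: (Barley, Barley); (Corn, Soy).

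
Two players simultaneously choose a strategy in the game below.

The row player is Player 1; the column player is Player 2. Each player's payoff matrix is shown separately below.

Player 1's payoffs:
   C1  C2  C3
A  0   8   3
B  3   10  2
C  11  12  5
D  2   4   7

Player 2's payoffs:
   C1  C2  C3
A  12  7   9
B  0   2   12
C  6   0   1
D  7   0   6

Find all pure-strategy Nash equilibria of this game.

The unique pure-strategy Nash equilibrium is (C, C1).

Player 1 against C1: payoffs 0, 3, 11, 2 → best response C.
Player 1 against C2: payoffs 8, 10, 12, 4 → best response C.
Player 1 against C3: payoffs 3, 2, 5, 7 → best response D.
Player 2 against A: payoffs 12, 7, 9 → best response C1.
Player 2 against B: payoffs 0, 2, 12 → best response C3.
Player 2 against C: payoffs 6, 0, 1 → best response C1.
Player 2 against D: payoffs 7, 0, 6 → best response C1.
Mutual best responses: (C, C1).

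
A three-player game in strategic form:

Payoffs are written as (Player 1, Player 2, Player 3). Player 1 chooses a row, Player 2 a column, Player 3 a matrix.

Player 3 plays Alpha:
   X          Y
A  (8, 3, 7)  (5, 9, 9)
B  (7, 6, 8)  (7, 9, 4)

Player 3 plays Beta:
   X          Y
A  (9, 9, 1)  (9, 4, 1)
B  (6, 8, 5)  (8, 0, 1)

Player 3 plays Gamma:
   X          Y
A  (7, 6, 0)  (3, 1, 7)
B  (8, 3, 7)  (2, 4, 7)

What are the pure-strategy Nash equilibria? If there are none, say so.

Mark each player's best response to every combination of opponents' strategies; a profile where every player is best-responding is a pure Nash equilibrium.
Player 1 against (X, Alpha): payoffs 8, 7 → best response A.
Player 1 against (X, Beta): payoffs 9, 6 → best response A.
Player 1 against (X, Gamma): payoffs 7, 8 → best response B.
Player 1 against (Y, Alpha): payoffs 5, 7 → best response B.
Player 1 against (Y, Beta): payoffs 9, 8 → best response A.
Player 1 against (Y, Gamma): payoffs 3, 2 → best response A.
Player 2 against (A, Alpha): payoffs 3, 9 → best response Y.
Player 2 against (A, Beta): payoffs 9, 4 → best response X.
Player 2 against (A, Gamma): payoffs 6, 1 → best response X.
Player 2 against (B, Alpha): payoffs 6, 9 → best response Y.
Player 2 against (B, Beta): payoffs 8, 0 → best response X.
Player 2 against (B, Gamma): payoffs 3, 4 → best response Y.
Player 3 against (A, X): payoffs 7, 1, 0 → best response Alpha.
Player 3 against (A, Y): payoffs 9, 1, 7 → best response Alpha.
Player 3 against (B, X): payoffs 8, 5, 7 → best response Alpha.
Player 3 against (B, Y): payoffs 4, 1, 7 → best response Gamma.
No profile is a mutual best response for all players.

There is no pure-strategy Nash equilibrium.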